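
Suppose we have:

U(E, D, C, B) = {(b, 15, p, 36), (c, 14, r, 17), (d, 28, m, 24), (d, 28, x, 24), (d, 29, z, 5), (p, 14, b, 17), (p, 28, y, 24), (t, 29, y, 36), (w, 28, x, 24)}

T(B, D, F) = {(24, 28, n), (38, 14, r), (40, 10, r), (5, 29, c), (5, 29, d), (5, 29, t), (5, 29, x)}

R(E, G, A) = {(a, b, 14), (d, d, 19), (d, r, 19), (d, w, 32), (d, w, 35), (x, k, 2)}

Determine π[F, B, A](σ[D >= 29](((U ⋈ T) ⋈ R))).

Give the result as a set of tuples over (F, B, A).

Joining U and T on D, B yields {(d, 28, m, 24, n), (d, 28, x, 24, n), (d, 29, z, 5, c), (d, 29, z, 5, d), (d, 29, z, 5, t), (d, 29, z, 5, x), (p, 28, y, 24, n), (w, 28, x, 24, n)}.
Joining (U ⋈ T) and R on E yields {(d, 28, m, 24, n, d, 19), (d, 28, m, 24, n, r, 19), (d, 28, m, 24, n, w, 32), (d, 28, m, 24, n, w, 35), (d, 28, x, 24, n, d, 19), (d, 28, x, 24, n, r, 19), (d, 28, x, 24, n, w, 32), (d, 28, x, 24, n, w, 35), (d, 29, z, 5, c, d, 19), (d, 29, z, 5, c, r, 19), (d, 29, z, 5, c, w, 32), (d, 29, z, 5, c, w, 35), (d, 29, z, 5, d, d, 19), (d, 29, z, 5, d, r, 19), (d, 29, z, 5, d, w, 32), (d, 29, z, 5, d, w, 35), (d, 29, z, 5, t, d, 19), (d, 29, z, 5, t, r, 19), (d, 29, z, 5, t, w, 32), (d, 29, z, 5, t, w, 35), (d, 29, z, 5, x, d, 19), (d, 29, z, 5, x, r, 19), (d, 29, z, 5, x, w, 32), (d, 29, z, 5, x, w, 35)}.
σ[D >= 29]: keep tuples satisfying D >= 29 → {(d, 29, z, 5, c, d, 19), (d, 29, z, 5, c, r, 19), (d, 29, z, 5, c, w, 32), (d, 29, z, 5, c, w, 35), (d, 29, z, 5, d, d, 19), (d, 29, z, 5, d, r, 19), (d, 29, z, 5, d, w, 32), (d, 29, z, 5, d, w, 35), (d, 29, z, 5, t, d, 19), (d, 29, z, 5, t, r, 19), (d, 29, z, 5, t, w, 32), (d, 29, z, 5, t, w, 35), (d, 29, z, 5, x, d, 19), (d, 29, z, 5, x, r, 19), (d, 29, z, 5, x, w, 32), (d, 29, z, 5, x, w, 35)}
π[F, B, A]: project onto (F, B, A) (4 duplicate(s) eliminated) → {(c, 5, 19), (c, 5, 32), (c, 5, 35), (d, 5, 19), (d, 5, 32), (d, 5, 35), (t, 5, 19), (t, 5, 32), (t, 5, 35), (x, 5, 19), (x, 5, 32), (x, 5, 35)}

{(c, 5, 19), (c, 5, 32), (c, 5, 35), (d, 5, 19), (d, 5, 32), (d, 5, 35), (t, 5, 19), (t, 5, 32), (t, 5, 35), (x, 5, 19), (x, 5, 32), (x, 5, 35)}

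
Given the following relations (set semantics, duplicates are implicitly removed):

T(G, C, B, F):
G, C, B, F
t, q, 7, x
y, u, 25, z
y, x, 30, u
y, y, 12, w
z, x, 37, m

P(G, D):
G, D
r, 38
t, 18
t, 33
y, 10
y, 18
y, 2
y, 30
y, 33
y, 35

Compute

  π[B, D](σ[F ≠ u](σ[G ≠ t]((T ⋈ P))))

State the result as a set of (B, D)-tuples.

{(12, 10), (12, 18), (12, 2), (12, 30), (12, 33), (12, 35), (25, 10), (25, 18), (25, 2), (25, 30), (25, 33), (25, 35)}

Natural join on G: {(t, q, 7, x, 18), (t, q, 7, x, 33), (y, u, 25, z, 10), (y, u, 25, z, 18), (y, u, 25, z, 2), (y, u, 25, z, 30), (y, u, 25, z, 33), (y, u, 25, z, 35), (y, x, 30, u, 10), (y, x, 30, u, 18), (y, x, 30, u, 2), (y, x, 30, u, 30), (y, x, 30, u, 33), (y, x, 30, u, 35), (y, y, 12, w, 10), (y, y, 12, w, 18), (y, y, 12, w, 2), (y, y, 12, w, 30), (y, y, 12, w, 33), (y, y, 12, w, 35)}
Apply σ_{G ≠ t}; surviving tuples: {(y, u, 25, z, 10), (y, u, 25, z, 18), (y, u, 25, z, 2), (y, u, 25, z, 30), (y, u, 25, z, 33), (y, u, 25, z, 35), (y, x, 30, u, 10), (y, x, 30, u, 18), (y, x, 30, u, 2), (y, x, 30, u, 30), (y, x, 30, u, 33), (y, x, 30, u, 35), (y, y, 12, w, 10), (y, y, 12, w, 18), (y, y, 12, w, 2), (y, y, 12, w, 30), (y, y, 12, w, 33), (y, y, 12, w, 35)}
Apply σ_{F ≠ u}; surviving tuples: {(y, u, 25, z, 10), (y, u, 25, z, 18), (y, u, 25, z, 2), (y, u, 25, z, 30), (y, u, 25, z, 33), (y, u, 25, z, 35), (y, y, 12, w, 10), (y, y, 12, w, 18), (y, y, 12, w, 2), (y, y, 12, w, 30), (y, y, 12, w, 33), (y, y, 12, w, 35)}
π_{B, D} gives {(12, 10), (12, 18), (12, 2), (12, 30), (12, 33), (12, 35), (25, 10), (25, 18), (25, 2), (25, 30), (25, 33), (25, 35)}.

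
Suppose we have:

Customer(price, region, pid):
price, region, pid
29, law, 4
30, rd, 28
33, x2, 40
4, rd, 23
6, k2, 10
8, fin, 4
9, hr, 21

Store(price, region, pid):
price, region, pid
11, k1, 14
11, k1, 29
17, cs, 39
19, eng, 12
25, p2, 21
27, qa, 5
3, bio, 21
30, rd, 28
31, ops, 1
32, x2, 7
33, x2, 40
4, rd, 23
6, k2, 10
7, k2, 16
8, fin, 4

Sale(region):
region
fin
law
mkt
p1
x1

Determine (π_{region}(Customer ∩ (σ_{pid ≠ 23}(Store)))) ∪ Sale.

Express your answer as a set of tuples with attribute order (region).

Filtering on pid ≠ 23 leaves {(11, k1, 14), (11, k1, 29), (17, cs, 39), (19, eng, 12), (25, p2, 21), (27, qa, 5), (3, bio, 21), (30, rd, 28), (31, ops, 1), (32, x2, 7), (33, x2, 40), (6, k2, 10), (7, k2, 16), (8, fin, 4)}.
Intersection: {(29, law, 4), (30, rd, 28), (33, x2, 40), (4, rd, 23), (6, k2, 10), (8, fin, 4), (9, hr, 21)} with {(11, k1, 14), (11, k1, 29), (17, cs, 39), (19, eng, 12), (25, p2, 21), (27, qa, 5), (3, bio, 21), (30, rd, 28), (31, ops, 1), (32, x2, 7), (33, x2, 40), (6, k2, 10), (7, k2, 16), (8, fin, 4)} → {(30, rd, 28), (33, x2, 40), (6, k2, 10), (8, fin, 4)}
π[region]: project onto (region) → {fin, k2, rd, x2}
Union: {fin, k2, rd, x2} with {fin, law, mkt, p1, x1} → {fin, k2, law, mkt, p1, rd, x1, x2}

{fin, k2, law, mkt, p1, rd, x1, x2}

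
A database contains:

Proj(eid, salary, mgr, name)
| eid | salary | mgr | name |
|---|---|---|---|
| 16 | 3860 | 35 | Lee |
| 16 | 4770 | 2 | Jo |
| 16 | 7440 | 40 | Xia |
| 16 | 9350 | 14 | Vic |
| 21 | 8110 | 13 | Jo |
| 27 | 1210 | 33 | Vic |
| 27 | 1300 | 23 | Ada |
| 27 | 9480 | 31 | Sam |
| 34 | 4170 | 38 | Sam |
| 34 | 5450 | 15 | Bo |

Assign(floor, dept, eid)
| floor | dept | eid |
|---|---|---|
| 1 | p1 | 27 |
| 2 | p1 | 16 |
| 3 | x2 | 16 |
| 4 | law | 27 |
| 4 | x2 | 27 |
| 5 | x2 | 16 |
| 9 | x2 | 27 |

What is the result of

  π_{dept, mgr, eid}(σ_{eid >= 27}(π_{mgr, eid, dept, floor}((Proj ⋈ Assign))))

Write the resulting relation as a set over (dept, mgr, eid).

Proj ⋈ Assign (natural join on eid): {(16, 3860, 35, Lee, 2, p1), (16, 3860, 35, Lee, 3, x2), (16, 3860, 35, Lee, 5, x2), (16, 4770, 2, Jo, 2, p1), (16, 4770, 2, Jo, 3, x2), (16, 4770, 2, Jo, 5, x2), (16, 7440, 40, Xia, 2, p1), (16, 7440, 40, Xia, 3, x2), (16, 7440, 40, Xia, 5, x2), (16, 9350, 14, Vic, 2, p1), (16, 9350, 14, Vic, 3, x2), (16, 9350, 14, Vic, 5, x2), (27, 1210, 33, Vic, 1, p1), (27, 1210, 33, Vic, 4, law), (27, 1210, 33, Vic, 4, x2), (27, 1210, 33, Vic, 9, x2), (27, 1300, 23, Ada, 1, p1), (27, 1300, 23, Ada, 4, law), (27, 1300, 23, Ada, 4, x2), (27, 1300, 23, Ada, 9, x2), (27, 9480, 31, Sam, 1, p1), (27, 9480, 31, Sam, 4, law), (27, 9480, 31, Sam, 4, x2), (27, 9480, 31, Sam, 9, x2)}
π_{mgr, eid, dept, floor} gives {(14, 16, p1, 2), (14, 16, x2, 3), (14, 16, x2, 5), (2, 16, p1, 2), (2, 16, x2, 3), (2, 16, x2, 5), (23, 27, law, 4), (23, 27, p1, 1), (23, 27, x2, 4), (23, 27, x2, 9), (31, 27, law, 4), (31, 27, p1, 1), (31, 27, x2, 4), (31, 27, x2, 9), (33, 27, law, 4), (33, 27, p1, 1), (33, 27, x2, 4), (33, 27, x2, 9), (35, 16, p1, 2), (35, 16, x2, 3), (35, 16, x2, 5), (40, 16, p1, 2), (40, 16, x2, 3), (40, 16, x2, 5)}.
σ[eid >= 27]: keep tuples satisfying eid >= 27 → {(23, 27, law, 4), (23, 27, p1, 1), (23, 27, x2, 4), (23, 27, x2, 9), (31, 27, law, 4), (31, 27, p1, 1), (31, 27, x2, 4), (31, 27, x2, 9), (33, 27, law, 4), (33, 27, p1, 1), (33, 27, x2, 4), (33, 27, x2, 9)}
π_{dept, mgr, eid} gives {(law, 23, 27), (law, 31, 27), (law, 33, 27), (p1, 23, 27), (p1, 31, 27), (p1, 33, 27), (x2, 23, 27), (x2, 31, 27), (x2, 33, 27)} (3 duplicate(s) eliminated).

{(law, 23, 27), (law, 31, 27), (law, 33, 27), (p1, 23, 27), (p1, 31, 27), (p1, 33, 27), (x2, 23, 27), (x2, 31, 27), (x2, 33, 27)}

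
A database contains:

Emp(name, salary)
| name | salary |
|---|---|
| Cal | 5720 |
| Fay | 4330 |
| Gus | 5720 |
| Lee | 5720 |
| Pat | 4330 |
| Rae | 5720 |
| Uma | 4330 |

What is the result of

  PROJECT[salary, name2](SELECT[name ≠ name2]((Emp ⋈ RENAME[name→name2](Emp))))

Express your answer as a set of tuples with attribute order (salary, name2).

ρ[name→name2]: schema becomes (name2, salary); tuples unchanged.
Emp ⋈ RENAME[name→name2](Emp) (natural join on salary): {(Cal, 5720, Cal), (Cal, 5720, Gus), (Cal, 5720, Lee), (Cal, 5720, Rae), (Fay, 4330, Fay), (Fay, 4330, Pat), (Fay, 4330, Uma), (Gus, 5720, Cal), (Gus, 5720, Gus), (Gus, 5720, Lee), (Gus, 5720, Rae), (Lee, 5720, Cal), (Lee, 5720, Gus), (Lee, 5720, Lee), (Lee, 5720, Rae), (Pat, 4330, Fay), (Pat, 4330, Pat), (Pat, 4330, Uma), (Rae, 5720, Cal), (Rae, 5720, Gus), (Rae, 5720, Lee), (Rae, 5720, Rae), (Uma, 4330, Fay), (Uma, 4330, Pat), (Uma, 4330, Uma)}
σ[name ≠ name2]: keep tuples satisfying name ≠ name2 → {(Cal, 5720, Gus), (Cal, 5720, Lee), (Cal, 5720, Rae), (Fay, 4330, Pat), (Fay, 4330, Uma), (Gus, 5720, Cal), (Gus, 5720, Lee), (Gus, 5720, Rae), (Lee, 5720, Cal), (Lee, 5720, Gus), (Lee, 5720, Rae), (Pat, 4330, Fay), (Pat, 4330, Uma), (Rae, 5720, Cal), (Rae, 5720, Gus), (Rae, 5720, Lee), (Uma, 4330, Fay), (Uma, 4330, Pat)}
π_{salary, name2} gives {(4330, Fay), (4330, Pat), (4330, Uma), (5720, Cal), (5720, Gus), (5720, Lee), (5720, Rae)} (11 duplicate(s) eliminated).

{(4330, Fay), (4330, Pat), (4330, Uma), (5720, Cal), (5720, Gus), (5720, Lee), (5720, Rae)}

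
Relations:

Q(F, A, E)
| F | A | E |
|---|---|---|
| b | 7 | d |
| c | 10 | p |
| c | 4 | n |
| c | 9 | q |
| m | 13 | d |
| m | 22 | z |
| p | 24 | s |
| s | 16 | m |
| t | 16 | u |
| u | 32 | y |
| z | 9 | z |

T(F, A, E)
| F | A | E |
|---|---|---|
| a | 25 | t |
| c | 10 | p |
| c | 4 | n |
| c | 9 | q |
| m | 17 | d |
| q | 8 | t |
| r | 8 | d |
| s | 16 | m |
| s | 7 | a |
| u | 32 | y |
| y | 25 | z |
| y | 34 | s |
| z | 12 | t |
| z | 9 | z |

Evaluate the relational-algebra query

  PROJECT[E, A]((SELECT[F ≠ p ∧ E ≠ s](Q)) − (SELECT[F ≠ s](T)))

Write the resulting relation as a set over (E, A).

{(d, 13), (d, 7), (m, 16), (u, 16), (z, 22)}

Apply σ_{F ≠ p ∧ E ≠ s}; surviving tuples: {(b, 7, d), (c, 10, p), (c, 4, n), (c, 9, q), (m, 13, d), (m, 22, z), (s, 16, m), (t, 16, u), (u, 32, y), (z, 9, z)}
Apply σ_{F ≠ s}; surviving tuples: {(a, 25, t), (c, 10, p), (c, 4, n), (c, 9, q), (m, 17, d), (q, 8, t), (r, 8, d), (u, 32, y), (y, 25, z), (y, 34, s), (z, 12, t), (z, 9, z)}
Difference: {(b, 7, d), (c, 10, p), (c, 4, n), (c, 9, q), (m, 13, d), (m, 22, z), (s, 16, m), (t, 16, u), (u, 32, y), (z, 9, z)} with {(a, 25, t), (c, 10, p), (c, 4, n), (c, 9, q), (m, 17, d), (q, 8, t), (r, 8, d), (u, 32, y), (y, 25, z), (y, 34, s), (z, 12, t), (z, 9, z)} → {(b, 7, d), (m, 13, d), (m, 22, z), (s, 16, m), (t, 16, u)}
Keep only column(s) E, A: {(d, 13), (d, 7), (m, 16), (u, 16), (z, 22)}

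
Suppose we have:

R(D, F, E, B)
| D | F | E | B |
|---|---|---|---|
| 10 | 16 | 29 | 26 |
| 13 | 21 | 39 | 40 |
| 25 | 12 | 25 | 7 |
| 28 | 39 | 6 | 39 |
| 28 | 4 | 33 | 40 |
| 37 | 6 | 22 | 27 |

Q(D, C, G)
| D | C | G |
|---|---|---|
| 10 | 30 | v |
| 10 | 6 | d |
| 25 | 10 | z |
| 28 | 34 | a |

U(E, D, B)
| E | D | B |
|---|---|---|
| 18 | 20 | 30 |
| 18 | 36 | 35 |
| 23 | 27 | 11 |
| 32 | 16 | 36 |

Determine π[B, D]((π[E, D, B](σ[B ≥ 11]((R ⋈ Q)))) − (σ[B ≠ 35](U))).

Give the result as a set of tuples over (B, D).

{(26, 10), (39, 28), (40, 28)}

Joining R and Q on D yields {(10, 16, 29, 26, 30, v), (10, 16, 29, 26, 6, d), (25, 12, 25, 7, 10, z), (28, 39, 6, 39, 34, a), (28, 4, 33, 40, 34, a)}.
σ[B ≥ 11]: keep tuples satisfying B ≥ 11 → {(10, 16, 29, 26, 30, v), (10, 16, 29, 26, 6, d), (28, 39, 6, 39, 34, a), (28, 4, 33, 40, 34, a)}
π[E, D, B]: project onto (E, D, B) (1 duplicate(s) eliminated) → {(29, 10, 26), (33, 28, 40), (6, 28, 39)}
σ[B ≠ 35]: keep tuples satisfying B ≠ 35 → {(18, 20, 30), (23, 27, 11), (32, 16, 36)}
Taking the difference: {(29, 10, 26), (33, 28, 40), (6, 28, 39)}
π[B, D]: project onto (B, D) → {(26, 10), (39, 28), (40, 28)}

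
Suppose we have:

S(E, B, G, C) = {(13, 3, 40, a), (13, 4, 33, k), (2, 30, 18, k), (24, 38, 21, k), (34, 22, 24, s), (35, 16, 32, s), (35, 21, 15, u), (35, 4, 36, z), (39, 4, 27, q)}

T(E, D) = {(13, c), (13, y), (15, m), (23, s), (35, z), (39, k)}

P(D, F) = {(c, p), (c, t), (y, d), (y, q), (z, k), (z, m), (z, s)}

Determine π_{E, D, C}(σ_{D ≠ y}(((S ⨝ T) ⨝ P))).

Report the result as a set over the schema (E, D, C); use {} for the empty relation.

Natural join on E: {(13, 3, 40, a, c), (13, 3, 40, a, y), (13, 4, 33, k, c), (13, 4, 33, k, y), (35, 16, 32, s, z), (35, 21, 15, u, z), (35, 4, 36, z, z), (39, 4, 27, q, k)}
Natural join on D: {(13, 3, 40, a, c, p), (13, 3, 40, a, c, t), (13, 3, 40, a, y, d), (13, 3, 40, a, y, q), (13, 4, 33, k, c, p), (13, 4, 33, k, c, t), (13, 4, 33, k, y, d), (13, 4, 33, k, y, q), (35, 16, 32, s, z, k), (35, 16, 32, s, z, m), (35, 16, 32, s, z, s), (35, 21, 15, u, z, k), (35, 21, 15, u, z, m), (35, 21, 15, u, z, s), (35, 4, 36, z, z, k), (35, 4, 36, z, z, m), (35, 4, 36, z, z, s)}
Selection D ≠ y: {(13, 3, 40, a, c, p), (13, 3, 40, a, c, t), (13, 4, 33, k, c, p), (13, 4, 33, k, c, t), (35, 16, 32, s, z, k), (35, 16, 32, s, z, m), (35, 16, 32, s, z, s), (35, 21, 15, u, z, k), (35, 21, 15, u, z, m), (35, 21, 15, u, z, s), (35, 4, 36, z, z, k), (35, 4, 36, z, z, m), (35, 4, 36, z, z, s)}
Keep only column(s) E, D, C (8 duplicate(s) eliminated): {(13, c, a), (13, c, k), (35, z, s), (35, z, u), (35, z, z)}

{(13, c, a), (13, c, k), (35, z, s), (35, z, u), (35, z, z)}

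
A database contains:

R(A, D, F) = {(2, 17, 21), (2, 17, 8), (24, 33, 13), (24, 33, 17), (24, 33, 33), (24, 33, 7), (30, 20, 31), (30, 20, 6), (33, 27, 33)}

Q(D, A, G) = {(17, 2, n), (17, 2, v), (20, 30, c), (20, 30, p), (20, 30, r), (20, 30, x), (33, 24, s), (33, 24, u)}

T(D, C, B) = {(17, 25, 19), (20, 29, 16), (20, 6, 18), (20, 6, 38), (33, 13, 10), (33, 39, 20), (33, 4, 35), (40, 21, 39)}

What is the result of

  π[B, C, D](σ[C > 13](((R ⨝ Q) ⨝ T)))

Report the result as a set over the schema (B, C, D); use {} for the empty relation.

R ⋈ Q (natural join on A, D): {(2, 17, 21, n), (2, 17, 21, v), (2, 17, 8, n), (2, 17, 8, v), (24, 33, 13, s), (24, 33, 13, u), (24, 33, 17, s), (24, 33, 17, u), (24, 33, 33, s), (24, 33, 33, u), (24, 33, 7, s), (24, 33, 7, u), (30, 20, 31, c), (30, 20, 31, p), (30, 20, 31, r), (30, 20, 31, x), (30, 20, 6, c), (30, 20, 6, p), (30, 20, 6, r), (30, 20, 6, x)}
(R ⨝ Q) ⋈ T (natural join on D): {(2, 17, 21, n, 25, 19), (2, 17, 21, v, 25, 19), (2, 17, 8, n, 25, 19), (2, 17, 8, v, 25, 19), (24, 33, 13, s, 13, 10), (24, 33, 13, s, 39, 20), (24, 33, 13, s, 4, 35), (24, 33, 13, u, 13, 10), (24, 33, 13, u, 39, 20), (24, 33, 13, u, 4, 35), (24, 33, 17, s, 13, 10), (24, 33, 17, s, 39, 20), (24, 33, 17, s, 4, 35), (24, 33, 17, u, 13, 10), (24, 33, 17, u, 39, 20), (24, 33, 17, u, 4, 35), (24, 33, 33, s, 13, 10), (24, 33, 33, s, 39, 20), (24, 33, 33, s, 4, 35), (24, 33, 33, u, 13, 10), (24, 33, 33, u, 39, 20), (24, 33, 33, u, 4, 35), (24, 33, 7, s, 13, 10), (24, 33, 7, s, 39, 20), (24, 33, 7, s, 4, 35), (24, 33, 7, u, 13, 10), (24, 33, 7, u, 39, 20), (24, 33, 7, u, 4, 35), (30, 20, 31, c, 29, 16), (30, 20, 31, c, 6, 18), (30, 20, 31, c, 6, 38), (30, 20, 31, p, 29, 16), (30, 20, 31, p, 6, 18), (30, 20, 31, p, 6, 38), (30, 20, 31, r, 29, 16), (30, 20, 31, r, 6, 18), (30, 20, 31, r, 6, 38), (30, 20, 31, x, 29, 16), (30, 20, 31, x, 6, 18), (30, 20, 31, x, 6, 38), (30, 20, 6, c, 29, 16), (30, 20, 6, c, 6, 18), (30, 20, 6, c, 6, 38), (30, 20, 6, p, 29, 16), (30, 20, 6, p, 6, 18), (30, 20, 6, p, 6, 38), (30, 20, 6, r, 29, 16), (30, 20, 6, r, 6, 18), (30, 20, 6, r, 6, 38), (30, 20, 6, x, 29, 16), (30, 20, 6, x, 6, 18), (30, 20, 6, x, 6, 38)}
Selection C > 13: {(2, 17, 21, n, 25, 19), (2, 17, 21, v, 25, 19), (2, 17, 8, n, 25, 19), (2, 17, 8, v, 25, 19), (24, 33, 13, s, 39, 20), (24, 33, 13, u, 39, 20), (24, 33, 17, s, 39, 20), (24, 33, 17, u, 39, 20), (24, 33, 33, s, 39, 20), (24, 33, 33, u, 39, 20), (24, 33, 7, s, 39, 20), (24, 33, 7, u, 39, 20), (30, 20, 31, c, 29, 16), (30, 20, 31, p, 29, 16), (30, 20, 31, r, 29, 16), (30, 20, 31, x, 29, 16), (30, 20, 6, c, 29, 16), (30, 20, 6, p, 29, 16), (30, 20, 6, r, 29, 16), (30, 20, 6, x, 29, 16)}
Projecting to B, C, D (17 duplicate(s) eliminated): {(16, 29, 20), (19, 25, 17), (20, 39, 33)}

{(16, 29, 20), (19, 25, 17), (20, 39, 33)}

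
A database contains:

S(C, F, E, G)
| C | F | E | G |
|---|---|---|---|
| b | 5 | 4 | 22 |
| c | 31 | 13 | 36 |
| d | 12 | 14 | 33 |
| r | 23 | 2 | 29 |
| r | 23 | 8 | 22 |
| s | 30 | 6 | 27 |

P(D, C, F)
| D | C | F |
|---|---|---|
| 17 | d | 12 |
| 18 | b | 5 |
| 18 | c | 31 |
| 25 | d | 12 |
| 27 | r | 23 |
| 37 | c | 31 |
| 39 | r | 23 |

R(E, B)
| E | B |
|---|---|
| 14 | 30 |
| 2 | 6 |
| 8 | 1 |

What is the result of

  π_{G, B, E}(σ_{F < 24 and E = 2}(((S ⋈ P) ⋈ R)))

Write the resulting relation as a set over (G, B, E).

{(29, 6, 2)}

S ⋈ P (natural join on C, F): {(b, 5, 4, 22, 18), (c, 31, 13, 36, 18), (c, 31, 13, 36, 37), (d, 12, 14, 33, 17), (d, 12, 14, 33, 25), (r, 23, 2, 29, 27), (r, 23, 2, 29, 39), (r, 23, 8, 22, 27), (r, 23, 8, 22, 39)}
(S ⋈ P) ⋈ R (natural join on E): {(d, 12, 14, 33, 17, 30), (d, 12, 14, 33, 25, 30), (r, 23, 2, 29, 27, 6), (r, 23, 2, 29, 39, 6), (r, 23, 8, 22, 27, 1), (r, 23, 8, 22, 39, 1)}
Filtering on F < 24 and E = 2 leaves {(r, 23, 2, 29, 27, 6), (r, 23, 2, 29, 39, 6)}.
π_{G, B, E} gives {(29, 6, 2)} (1 duplicate(s) eliminated).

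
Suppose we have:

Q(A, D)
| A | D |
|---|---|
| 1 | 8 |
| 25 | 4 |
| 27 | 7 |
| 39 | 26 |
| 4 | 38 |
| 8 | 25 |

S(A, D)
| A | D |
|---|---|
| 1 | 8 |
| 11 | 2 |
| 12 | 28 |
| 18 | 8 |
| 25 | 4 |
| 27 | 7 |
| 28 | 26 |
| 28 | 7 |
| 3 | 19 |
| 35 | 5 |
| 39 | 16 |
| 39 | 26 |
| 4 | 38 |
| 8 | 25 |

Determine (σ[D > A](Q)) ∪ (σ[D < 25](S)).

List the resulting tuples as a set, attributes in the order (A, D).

Apply σ_{D > A}; surviving tuples: {(1, 8), (4, 38), (8, 25)}
Apply σ_{D < 25}; surviving tuples: {(1, 8), (11, 2), (18, 8), (25, 4), (27, 7), (28, 7), (3, 19), (35, 5), (39, 16)}
Union: {(1, 8), (4, 38), (8, 25)} with {(1, 8), (11, 2), (18, 8), (25, 4), (27, 7), (28, 7), (3, 19), (35, 5), (39, 16)} → {(1, 8), (11, 2), (18, 8), (25, 4), (27, 7), (28, 7), (3, 19), (35, 5), (39, 16), (4, 38), (8, 25)}

{(1, 8), (11, 2), (18, 8), (25, 4), (27, 7), (28, 7), (3, 19), (35, 5), (39, 16), (4, 38), (8, 25)}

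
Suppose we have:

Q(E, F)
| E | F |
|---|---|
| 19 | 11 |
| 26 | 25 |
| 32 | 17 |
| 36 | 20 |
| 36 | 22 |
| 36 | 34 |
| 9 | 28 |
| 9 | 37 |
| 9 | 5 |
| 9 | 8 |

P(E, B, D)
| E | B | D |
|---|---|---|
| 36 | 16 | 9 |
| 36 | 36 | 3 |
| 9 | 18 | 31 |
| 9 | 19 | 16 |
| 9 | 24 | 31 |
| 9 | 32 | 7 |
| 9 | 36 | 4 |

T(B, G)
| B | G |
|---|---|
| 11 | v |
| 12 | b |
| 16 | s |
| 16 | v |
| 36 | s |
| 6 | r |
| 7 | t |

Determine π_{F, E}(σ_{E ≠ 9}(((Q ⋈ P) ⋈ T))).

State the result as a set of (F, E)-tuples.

{(20, 36), (22, 36), (34, 36)}

Q ⋈ P (natural join on E): {(36, 20, 16, 9), (36, 20, 36, 3), (36, 22, 16, 9), (36, 22, 36, 3), (36, 34, 16, 9), (36, 34, 36, 3), (9, 28, 18, 31), (9, 28, 19, 16), (9, 28, 24, 31), (9, 28, 32, 7), (9, 28, 36, 4), (9, 37, 18, 31), (9, 37, 19, 16), (9, 37, 24, 31), (9, 37, 32, 7), (9, 37, 36, 4), (9, 5, 18, 31), (9, 5, 19, 16), (9, 5, 24, 31), (9, 5, 32, 7), (9, 5, 36, 4), (9, 8, 18, 31), (9, 8, 19, 16), (9, 8, 24, 31), (9, 8, 32, 7), (9, 8, 36, 4)}
(Q ⋈ P) ⋈ T (natural join on B): {(36, 20, 16, 9, s), (36, 20, 16, 9, v), (36, 20, 36, 3, s), (36, 22, 16, 9, s), (36, 22, 16, 9, v), (36, 22, 36, 3, s), (36, 34, 16, 9, s), (36, 34, 16, 9, v), (36, 34, 36, 3, s), (9, 28, 36, 4, s), (9, 37, 36, 4, s), (9, 5, 36, 4, s), (9, 8, 36, 4, s)}
Apply σ_{E ≠ 9}; surviving tuples: {(36, 20, 16, 9, s), (36, 20, 16, 9, v), (36, 20, 36, 3, s), (36, 22, 16, 9, s), (36, 22, 16, 9, v), (36, 22, 36, 3, s), (36, 34, 16, 9, s), (36, 34, 16, 9, v), (36, 34, 36, 3, s)}
Keep only column(s) F, E (6 duplicate(s) eliminated): {(20, 36), (22, 36), (34, 36)}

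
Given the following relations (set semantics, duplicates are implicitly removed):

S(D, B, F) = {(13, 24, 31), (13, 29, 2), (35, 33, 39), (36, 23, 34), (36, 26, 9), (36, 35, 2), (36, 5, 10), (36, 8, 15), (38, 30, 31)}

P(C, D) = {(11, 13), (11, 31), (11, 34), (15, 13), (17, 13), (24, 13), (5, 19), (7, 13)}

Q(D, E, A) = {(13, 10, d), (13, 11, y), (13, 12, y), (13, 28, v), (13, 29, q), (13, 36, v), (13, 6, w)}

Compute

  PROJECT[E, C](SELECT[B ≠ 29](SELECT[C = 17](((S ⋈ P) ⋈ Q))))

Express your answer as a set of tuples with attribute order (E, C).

Joining S and P on D yields {(13, 24, 31, 11), (13, 24, 31, 15), (13, 24, 31, 17), (13, 24, 31, 24), (13, 24, 31, 7), (13, 29, 2, 11), (13, 29, 2, 15), (13, 29, 2, 17), (13, 29, 2, 24), (13, 29, 2, 7)}.
Joining (S ⋈ P) and Q on D yields {(13, 24, 31, 11, 10, d), (13, 24, 31, 11, 11, y), (13, 24, 31, 11, 12, y), (13, 24, 31, 11, 28, v), (13, 24, 31, 11, 29, q), (13, 24, 31, 11, 36, v), (13, 24, 31, 11, 6, w), (13, 24, 31, 15, 10, d), (13, 24, 31, 15, 11, y), (13, 24, 31, 15, 12, y), (13, 24, 31, 15, 28, v), (13, 24, 31, 15, 29, q), (13, 24, 31, 15, 36, v), (13, 24, 31, 15, 6, w), (13, 24, 31, 17, 10, d), (13, 24, 31, 17, 11, y), (13, 24, 31, 17, 12, y), (13, 24, 31, 17, 28, v), (13, 24, 31, 17, 29, q), (13, 24, 31, 17, 36, v), (13, 24, 31, 17, 6, w), (13, 24, 31, 24, 10, d), (13, 24, 31, 24, 11, y), (13, 24, 31, 24, 12, y), (13, 24, 31, 24, 28, v), (13, 24, 31, 24, 29, q), (13, 24, 31, 24, 36, v), (13, 24, 31, 24, 6, w), (13, 24, 31, 7, 10, d), (13, 24, 31, 7, 11, y), (13, 24, 31, 7, 12, y), (13, 24, 31, 7, 28, v), (13, 24, 31, 7, 29, q), (13, 24, 31, 7, 36, v), (13, 24, 31, 7, 6, w), (13, 29, 2, 11, 10, d), (13, 29, 2, 11, 11, y), (13, 29, 2, 11, 12, y), (13, 29, 2, 11, 28, v), (13, 29, 2, 11, 29, q), (13, 29, 2, 11, 36, v), (13, 29, 2, 11, 6, w), (13, 29, 2, 15, 10, d), (13, 29, 2, 15, 11, y), (13, 29, 2, 15, 12, y), (13, 29, 2, 15, 28, v), (13, 29, 2, 15, 29, q), (13, 29, 2, 15, 36, v), (13, 29, 2, 15, 6, w), (13, 29, 2, 17, 10, d), (13, 29, 2, 17, 11, y), (13, 29, 2, 17, 12, y), (13, 29, 2, 17, 28, v), (13, 29, 2, 17, 29, q), (13, 29, 2, 17, 36, v), (13, 29, 2, 17, 6, w), (13, 29, 2, 24, 10, d), (13, 29, 2, 24, 11, y), (13, 29, 2, 24, 12, y), (13, 29, 2, 24, 28, v), (13, 29, 2, 24, 29, q), (13, 29, 2, 24, 36, v), (13, 29, 2, 24, 6, w), (13, 29, 2, 7, 10, d), (13, 29, 2, 7, 11, y), (13, 29, 2, 7, 12, y), (13, 29, 2, 7, 28, v), (13, 29, 2, 7, 29, q), (13, 29, 2, 7, 36, v), (13, 29, 2, 7, 6, w)}.
Apply σ_{C = 17}; surviving tuples: {(13, 24, 31, 17, 10, d), (13, 24, 31, 17, 11, y), (13, 24, 31, 17, 12, y), (13, 24, 31, 17, 28, v), (13, 24, 31, 17, 29, q), (13, 24, 31, 17, 36, v), (13, 24, 31, 17, 6, w), (13, 29, 2, 17, 10, d), (13, 29, 2, 17, 11, y), (13, 29, 2, 17, 12, y), (13, 29, 2, 17, 28, v), (13, 29, 2, 17, 29, q), (13, 29, 2, 17, 36, v), (13, 29, 2, 17, 6, w)}
Apply σ_{B ≠ 29}; surviving tuples: {(13, 24, 31, 17, 10, d), (13, 24, 31, 17, 11, y), (13, 24, 31, 17, 12, y), (13, 24, 31, 17, 28, v), (13, 24, 31, 17, 29, q), (13, 24, 31, 17, 36, v), (13, 24, 31, 17, 6, w)}
Keep only column(s) E, C: {(10, 17), (11, 17), (12, 17), (28, 17), (29, 17), (36, 17), (6, 17)}

{(10, 17), (11, 17), (12, 17), (28, 17), (29, 17), (36, 17), (6, 17)}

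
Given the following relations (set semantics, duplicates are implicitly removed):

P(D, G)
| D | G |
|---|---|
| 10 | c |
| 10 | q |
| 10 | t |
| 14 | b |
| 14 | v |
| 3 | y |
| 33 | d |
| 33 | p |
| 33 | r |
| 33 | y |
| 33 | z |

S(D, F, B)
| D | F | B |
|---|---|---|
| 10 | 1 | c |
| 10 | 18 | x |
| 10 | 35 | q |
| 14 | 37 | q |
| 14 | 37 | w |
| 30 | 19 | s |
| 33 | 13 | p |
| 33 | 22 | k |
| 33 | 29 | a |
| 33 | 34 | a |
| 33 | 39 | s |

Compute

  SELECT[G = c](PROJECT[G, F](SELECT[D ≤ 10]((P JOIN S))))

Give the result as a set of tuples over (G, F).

{(c, 1), (c, 18), (c, 35)}

P ⋈ S (natural join on D): {(10, c, 1, c), (10, c, 18, x), (10, c, 35, q), (10, q, 1, c), (10, q, 18, x), (10, q, 35, q), (10, t, 1, c), (10, t, 18, x), (10, t, 35, q), (14, b, 37, q), (14, b, 37, w), (14, v, 37, q), (14, v, 37, w), (33, d, 13, p), (33, d, 22, k), (33, d, 29, a), (33, d, 34, a), (33, d, 39, s), (33, p, 13, p), (33, p, 22, k), (33, p, 29, a), (33, p, 34, a), (33, p, 39, s), (33, r, 13, p), (33, r, 22, k), (33, r, 29, a), (33, r, 34, a), (33, r, 39, s), (33, y, 13, p), (33, y, 22, k), (33, y, 29, a), (33, y, 34, a), (33, y, 39, s), (33, z, 13, p), (33, z, 22, k), (33, z, 29, a), (33, z, 34, a), (33, z, 39, s)}
σ[D ≤ 10]: keep tuples satisfying D ≤ 10 → {(10, c, 1, c), (10, c, 18, x), (10, c, 35, q), (10, q, 1, c), (10, q, 18, x), (10, q, 35, q), (10, t, 1, c), (10, t, 18, x), (10, t, 35, q)}
Projecting to G, F: {(c, 1), (c, 18), (c, 35), (q, 1), (q, 18), (q, 35), (t, 1), (t, 18), (t, 35)}
σ[G = c]: keep tuples satisfying G = c → {(c, 1), (c, 18), (c, 35)}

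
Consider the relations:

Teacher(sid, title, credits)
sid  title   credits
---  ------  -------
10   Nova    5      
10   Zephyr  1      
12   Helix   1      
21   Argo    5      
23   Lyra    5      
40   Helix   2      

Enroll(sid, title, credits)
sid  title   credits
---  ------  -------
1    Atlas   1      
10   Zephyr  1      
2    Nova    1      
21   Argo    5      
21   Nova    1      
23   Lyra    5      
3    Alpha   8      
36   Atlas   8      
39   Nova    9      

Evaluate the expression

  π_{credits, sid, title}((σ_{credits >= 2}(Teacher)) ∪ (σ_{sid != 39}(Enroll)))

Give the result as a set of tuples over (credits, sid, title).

{(1, 1, Atlas), (1, 10, Zephyr), (1, 2, Nova), (1, 21, Nova), (2, 40, Helix), (5, 10, Nova), (5, 21, Argo), (5, 23, Lyra), (8, 3, Alpha), (8, 36, Atlas)}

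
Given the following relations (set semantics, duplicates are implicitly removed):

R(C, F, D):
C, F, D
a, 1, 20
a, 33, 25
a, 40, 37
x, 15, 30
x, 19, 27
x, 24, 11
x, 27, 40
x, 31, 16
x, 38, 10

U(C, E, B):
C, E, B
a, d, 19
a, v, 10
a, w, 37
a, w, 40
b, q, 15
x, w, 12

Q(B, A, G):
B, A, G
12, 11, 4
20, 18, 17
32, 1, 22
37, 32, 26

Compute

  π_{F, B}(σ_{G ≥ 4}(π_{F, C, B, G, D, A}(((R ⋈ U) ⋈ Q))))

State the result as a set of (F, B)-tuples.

Joining R and U on C yields {(a, 1, 20, d, 19), (a, 1, 20, v, 10), (a, 1, 20, w, 37), (a, 1, 20, w, 40), (a, 33, 25, d, 19), (a, 33, 25, v, 10), (a, 33, 25, w, 37), (a, 33, 25, w, 40), (a, 40, 37, d, 19), (a, 40, 37, v, 10), (a, 40, 37, w, 37), (a, 40, 37, w, 40), (x, 15, 30, w, 12), (x, 19, 27, w, 12), (x, 24, 11, w, 12), (x, 27, 40, w, 12), (x, 31, 16, w, 12), (x, 38, 10, w, 12)}.
Joining (R ⋈ U) and Q on B yields {(a, 1, 20, w, 37, 32, 26), (a, 33, 25, w, 37, 32, 26), (a, 40, 37, w, 37, 32, 26), (x, 15, 30, w, 12, 11, 4), (x, 19, 27, w, 12, 11, 4), (x, 24, 11, w, 12, 11, 4), (x, 27, 40, w, 12, 11, 4), (x, 31, 16, w, 12, 11, 4), (x, 38, 10, w, 12, 11, 4)}.
π_{F, C, B, G, D, A} gives {(1, a, 37, 26, 20, 32), (15, x, 12, 4, 30, 11), (19, x, 12, 4, 27, 11), (24, x, 12, 4, 11, 11), (27, x, 12, 4, 40, 11), (31, x, 12, 4, 16, 11), (33, a, 37, 26, 25, 32), (38, x, 12, 4, 10, 11), (40, a, 37, 26, 37, 32)}.
Apply σ_{G ≥ 4}; surviving tuples: {(1, a, 37, 26, 20, 32), (15, x, 12, 4, 30, 11), (19, x, 12, 4, 27, 11), (24, x, 12, 4, 11, 11), (27, x, 12, 4, 40, 11), (31, x, 12, 4, 16, 11), (33, a, 37, 26, 25, 32), (38, x, 12, 4, 10, 11), (40, a, 37, 26, 37, 32)}
π_{F, B} gives {(1, 37), (15, 12), (19, 12), (24, 12), (27, 12), (31, 12), (33, 37), (38, 12), (40, 37)}.

{(1, 37), (15, 12), (19, 12), (24, 12), (27, 12), (31, 12), (33, 37), (38, 12), (40, 37)}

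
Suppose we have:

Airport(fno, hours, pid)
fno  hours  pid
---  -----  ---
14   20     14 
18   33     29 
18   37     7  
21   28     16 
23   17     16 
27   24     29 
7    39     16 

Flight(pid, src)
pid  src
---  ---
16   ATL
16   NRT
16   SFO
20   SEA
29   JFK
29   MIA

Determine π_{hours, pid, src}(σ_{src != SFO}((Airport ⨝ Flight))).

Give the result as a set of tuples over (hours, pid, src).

Airport ⋈ Flight (natural join on pid): {(18, 33, 29, JFK), (18, 33, 29, MIA), (21, 28, 16, ATL), (21, 28, 16, NRT), (21, 28, 16, SFO), (23, 17, 16, ATL), (23, 17, 16, NRT), (23, 17, 16, SFO), (27, 24, 29, JFK), (27, 24, 29, MIA), (7, 39, 16, ATL), (7, 39, 16, NRT), (7, 39, 16, SFO)}
Filtering on src != SFO leaves {(18, 33, 29, JFK), (18, 33, 29, MIA), (21, 28, 16, ATL), (21, 28, 16, NRT), (23, 17, 16, ATL), (23, 17, 16, NRT), (27, 24, 29, JFK), (27, 24, 29, MIA), (7, 39, 16, ATL), (7, 39, 16, NRT)}.
Keep only column(s) hours, pid, src: {(17, 16, ATL), (17, 16, NRT), (24, 29, JFK), (24, 29, MIA), (28, 16, ATL), (28, 16, NRT), (33, 29, JFK), (33, 29, MIA), (39, 16, ATL), (39, 16, NRT)}

{(17, 16, ATL), (17, 16, NRT), (24, 29, JFK), (24, 29, MIA), (28, 16, ATL), (28, 16, NRT), (33, 29, JFK), (33, 29, MIA), (39, 16, ATL), (39, 16, NRT)}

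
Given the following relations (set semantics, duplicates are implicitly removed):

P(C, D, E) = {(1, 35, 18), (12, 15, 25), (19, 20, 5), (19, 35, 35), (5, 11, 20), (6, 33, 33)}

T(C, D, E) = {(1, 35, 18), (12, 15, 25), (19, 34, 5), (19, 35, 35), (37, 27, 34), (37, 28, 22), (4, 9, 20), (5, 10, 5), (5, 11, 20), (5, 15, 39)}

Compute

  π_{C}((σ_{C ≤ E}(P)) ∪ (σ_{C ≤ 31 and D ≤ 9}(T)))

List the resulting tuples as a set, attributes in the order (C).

Apply σ_{C ≤ E}; surviving tuples: {(1, 35, 18), (12, 15, 25), (19, 35, 35), (5, 11, 20), (6, 33, 33)}
Apply σ_{C ≤ 31 and D ≤ 9}; surviving tuples: {(4, 9, 20)}
Union: {(1, 35, 18), (12, 15, 25), (19, 35, 35), (5, 11, 20), (6, 33, 33)} with {(4, 9, 20)} → {(1, 35, 18), (12, 15, 25), (19, 35, 35), (4, 9, 20), (5, 11, 20), (6, 33, 33)}
Keep only column(s) C: {1, 12, 19, 4, 5, 6}

{1, 12, 19, 4, 5, 6}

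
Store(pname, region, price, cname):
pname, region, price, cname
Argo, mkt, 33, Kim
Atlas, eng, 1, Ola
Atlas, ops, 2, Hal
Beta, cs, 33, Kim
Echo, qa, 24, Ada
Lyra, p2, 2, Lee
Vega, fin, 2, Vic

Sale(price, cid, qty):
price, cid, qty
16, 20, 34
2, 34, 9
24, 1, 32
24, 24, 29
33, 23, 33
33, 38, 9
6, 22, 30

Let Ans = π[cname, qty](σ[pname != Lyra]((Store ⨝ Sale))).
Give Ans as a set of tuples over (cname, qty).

{(Ada, 29), (Ada, 32), (Hal, 9), (Kim, 33), (Kim, 9), (Vic, 9)}

Joining Store and Sale on price yields {(Argo, mkt, 33, Kim, 23, 33), (Argo, mkt, 33, Kim, 38, 9), (Atlas, ops, 2, Hal, 34, 9), (Beta, cs, 33, Kim, 23, 33), (Beta, cs, 33, Kim, 38, 9), (Echo, qa, 24, Ada, 1, 32), (Echo, qa, 24, Ada, 24, 29), (Lyra, p2, 2, Lee, 34, 9), (Vega, fin, 2, Vic, 34, 9)}.
σ[pname != Lyra]: keep tuples satisfying pname != Lyra → {(Argo, mkt, 33, Kim, 23, 33), (Argo, mkt, 33, Kim, 38, 9), (Atlas, ops, 2, Hal, 34, 9), (Beta, cs, 33, Kim, 23, 33), (Beta, cs, 33, Kim, 38, 9), (Echo, qa, 24, Ada, 1, 32), (Echo, qa, 24, Ada, 24, 29), (Vega, fin, 2, Vic, 34, 9)}
π_{cname, qty} gives {(Ada, 29), (Ada, 32), (Hal, 9), (Kim, 33), (Kim, 9), (Vic, 9)} (2 duplicate(s) eliminated).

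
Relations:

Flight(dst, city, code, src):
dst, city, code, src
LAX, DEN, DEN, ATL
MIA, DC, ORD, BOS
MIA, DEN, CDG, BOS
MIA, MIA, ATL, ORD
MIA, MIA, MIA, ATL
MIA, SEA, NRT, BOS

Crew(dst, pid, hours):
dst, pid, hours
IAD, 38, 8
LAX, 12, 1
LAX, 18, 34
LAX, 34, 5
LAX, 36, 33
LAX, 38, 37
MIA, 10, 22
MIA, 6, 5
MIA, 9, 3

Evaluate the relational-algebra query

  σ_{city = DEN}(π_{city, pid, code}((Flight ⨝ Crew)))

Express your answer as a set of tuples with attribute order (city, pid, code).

Joining Flight and Crew on dst yields {(LAX, DEN, DEN, ATL, 12, 1), (LAX, DEN, DEN, ATL, 18, 34), (LAX, DEN, DEN, ATL, 34, 5), (LAX, DEN, DEN, ATL, 36, 33), (LAX, DEN, DEN, ATL, 38, 37), (MIA, DC, ORD, BOS, 10, 22), (MIA, DC, ORD, BOS, 6, 5), (MIA, DC, ORD, BOS, 9, 3), (MIA, DEN, CDG, BOS, 10, 22), (MIA, DEN, CDG, BOS, 6, 5), (MIA, DEN, CDG, BOS, 9, 3), (MIA, MIA, ATL, ORD, 10, 22), (MIA, MIA, ATL, ORD, 6, 5), (MIA, MIA, ATL, ORD, 9, 3), (MIA, MIA, MIA, ATL, 10, 22), (MIA, MIA, MIA, ATL, 6, 5), (MIA, MIA, MIA, ATL, 9, 3), (MIA, SEA, NRT, BOS, 10, 22), (MIA, SEA, NRT, BOS, 6, 5), (MIA, SEA, NRT, BOS, 9, 3)}.
π_{city, pid, code} gives {(DC, 10, ORD), (DC, 6, ORD), (DC, 9, ORD), (DEN, 10, CDG), (DEN, 12, DEN), (DEN, 18, DEN), (DEN, 34, DEN), (DEN, 36, DEN), (DEN, 38, DEN), (DEN, 6, CDG), (DEN, 9, CDG), (MIA, 10, ATL), (MIA, 10, MIA), (MIA, 6, ATL), (MIA, 6, MIA), (MIA, 9, ATL), (MIA, 9, MIA), (SEA, 10, NRT), (SEA, 6, NRT), (SEA, 9, NRT)}.
Apply σ_{city = DEN}; surviving tuples: {(DEN, 10, CDG), (DEN, 12, DEN), (DEN, 18, DEN), (DEN, 34, DEN), (DEN, 36, DEN), (DEN, 38, DEN), (DEN, 6, CDG), (DEN, 9, CDG)}

{(DEN, 10, CDG), (DEN, 12, DEN), (DEN, 18, DEN), (DEN, 34, DEN), (DEN, 36, DEN), (DEN, 38, DEN), (DEN, 6, CDG), (DEN, 9, CDG)}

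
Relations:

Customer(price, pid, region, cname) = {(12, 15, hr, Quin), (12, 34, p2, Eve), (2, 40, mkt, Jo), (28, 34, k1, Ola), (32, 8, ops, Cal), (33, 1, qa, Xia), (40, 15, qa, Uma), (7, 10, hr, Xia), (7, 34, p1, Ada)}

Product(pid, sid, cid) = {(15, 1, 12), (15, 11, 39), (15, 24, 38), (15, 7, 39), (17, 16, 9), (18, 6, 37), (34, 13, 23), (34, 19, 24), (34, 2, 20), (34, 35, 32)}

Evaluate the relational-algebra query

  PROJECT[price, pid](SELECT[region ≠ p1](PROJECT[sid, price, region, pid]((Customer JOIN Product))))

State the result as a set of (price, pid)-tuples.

Natural join on pid: {(12, 15, hr, Quin, 1, 12), (12, 15, hr, Quin, 11, 39), (12, 15, hr, Quin, 24, 38), (12, 15, hr, Quin, 7, 39), (12, 34, p2, Eve, 13, 23), (12, 34, p2, Eve, 19, 24), (12, 34, p2, Eve, 2, 20), (12, 34, p2, Eve, 35, 32), (28, 34, k1, Ola, 13, 23), (28, 34, k1, Ola, 19, 24), (28, 34, k1, Ola, 2, 20), (28, 34, k1, Ola, 35, 32), (40, 15, qa, Uma, 1, 12), (40, 15, qa, Uma, 11, 39), (40, 15, qa, Uma, 24, 38), (40, 15, qa, Uma, 7, 39), (7, 34, p1, Ada, 13, 23), (7, 34, p1, Ada, 19, 24), (7, 34, p1, Ada, 2, 20), (7, 34, p1, Ada, 35, 32)}
π_{sid, price, region, pid} gives {(1, 12, hr, 15), (1, 40, qa, 15), (11, 12, hr, 15), (11, 40, qa, 15), (13, 12, p2, 34), (13, 28, k1, 34), (13, 7, p1, 34), (19, 12, p2, 34), (19, 28, k1, 34), (19, 7, p1, 34), (2, 12, p2, 34), (2, 28, k1, 34), (2, 7, p1, 34), (24, 12, hr, 15), (24, 40, qa, 15), (35, 12, p2, 34), (35, 28, k1, 34), (35, 7, p1, 34), (7, 12, hr, 15), (7, 40, qa, 15)}.
Filtering on region ≠ p1 leaves {(1, 12, hr, 15), (1, 40, qa, 15), (11, 12, hr, 15), (11, 40, qa, 15), (13, 12, p2, 34), (13, 28, k1, 34), (19, 12, p2, 34), (19, 28, k1, 34), (2, 12, p2, 34), (2, 28, k1, 34), (24, 12, hr, 15), (24, 40, qa, 15), (35, 12, p2, 34), (35, 28, k1, 34), (7, 12, hr, 15), (7, 40, qa, 15)}.
π_{price, pid} gives {(12, 15), (12, 34), (28, 34), (40, 15)} (12 duplicate(s) eliminated).

{(12, 15), (12, 34), (28, 34), (40, 15)}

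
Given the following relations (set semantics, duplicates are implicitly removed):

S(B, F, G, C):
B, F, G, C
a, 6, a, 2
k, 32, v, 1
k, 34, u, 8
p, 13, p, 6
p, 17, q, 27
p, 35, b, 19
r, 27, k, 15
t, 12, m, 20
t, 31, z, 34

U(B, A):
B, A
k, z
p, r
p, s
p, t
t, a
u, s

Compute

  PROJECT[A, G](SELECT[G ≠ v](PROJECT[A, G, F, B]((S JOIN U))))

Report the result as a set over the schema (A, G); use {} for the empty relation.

S ⋈ U (natural join on B): {(k, 32, v, 1, z), (k, 34, u, 8, z), (p, 13, p, 6, r), (p, 13, p, 6, s), (p, 13, p, 6, t), (p, 17, q, 27, r), (p, 17, q, 27, s), (p, 17, q, 27, t), (p, 35, b, 19, r), (p, 35, b, 19, s), (p, 35, b, 19, t), (t, 12, m, 20, a), (t, 31, z, 34, a)}
Projecting to A, G, F, B: {(a, m, 12, t), (a, z, 31, t), (r, b, 35, p), (r, p, 13, p), (r, q, 17, p), (s, b, 35, p), (s, p, 13, p), (s, q, 17, p), (t, b, 35, p), (t, p, 13, p), (t, q, 17, p), (z, u, 34, k), (z, v, 32, k)}
σ[G ≠ v]: keep tuples satisfying G ≠ v → {(a, m, 12, t), (a, z, 31, t), (r, b, 35, p), (r, p, 13, p), (r, q, 17, p), (s, b, 35, p), (s, p, 13, p), (s, q, 17, p), (t, b, 35, p), (t, p, 13, p), (t, q, 17, p), (z, u, 34, k)}
Projecting to A, G: {(a, m), (a, z), (r, b), (r, p), (r, q), (s, b), (s, p), (s, q), (t, b), (t, p), (t, q), (z, u)}

{(a, m), (a, z), (r, b), (r, p), (r, q), (s, b), (s, p), (s, q), (t, b), (t, p), (t, q), (z, u)}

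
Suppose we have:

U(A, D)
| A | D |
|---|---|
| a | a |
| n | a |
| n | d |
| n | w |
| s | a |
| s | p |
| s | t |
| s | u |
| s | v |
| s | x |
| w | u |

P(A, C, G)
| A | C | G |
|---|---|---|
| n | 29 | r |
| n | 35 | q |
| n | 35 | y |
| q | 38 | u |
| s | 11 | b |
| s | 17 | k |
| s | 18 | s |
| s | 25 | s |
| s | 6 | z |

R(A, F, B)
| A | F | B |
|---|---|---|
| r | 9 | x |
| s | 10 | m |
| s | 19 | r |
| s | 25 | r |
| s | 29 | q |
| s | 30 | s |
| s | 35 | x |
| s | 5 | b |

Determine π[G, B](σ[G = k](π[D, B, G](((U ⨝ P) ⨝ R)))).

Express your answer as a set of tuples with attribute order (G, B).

{(k, b), (k, m), (k, q), (k, r), (k, s), (k, x)}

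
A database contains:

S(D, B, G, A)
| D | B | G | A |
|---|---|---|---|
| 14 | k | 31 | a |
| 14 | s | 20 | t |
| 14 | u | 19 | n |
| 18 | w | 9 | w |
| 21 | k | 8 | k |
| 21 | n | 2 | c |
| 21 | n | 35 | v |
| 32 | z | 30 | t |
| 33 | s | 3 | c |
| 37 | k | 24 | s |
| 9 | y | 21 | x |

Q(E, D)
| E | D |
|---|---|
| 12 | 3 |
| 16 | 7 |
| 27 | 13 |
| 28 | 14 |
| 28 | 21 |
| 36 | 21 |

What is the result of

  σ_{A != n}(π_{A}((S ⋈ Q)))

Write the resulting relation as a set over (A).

{a, c, k, t, v}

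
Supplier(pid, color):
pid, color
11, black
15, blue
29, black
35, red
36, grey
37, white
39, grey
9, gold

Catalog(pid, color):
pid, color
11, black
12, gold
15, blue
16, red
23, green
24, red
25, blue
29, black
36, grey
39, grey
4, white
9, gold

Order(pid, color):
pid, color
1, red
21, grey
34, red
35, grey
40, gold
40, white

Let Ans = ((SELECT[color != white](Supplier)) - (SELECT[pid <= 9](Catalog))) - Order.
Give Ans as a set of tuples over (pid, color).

σ[color != white]: keep tuples satisfying color != white → {(11, black), (15, blue), (29, black), (35, red), (36, grey), (39, grey), (9, gold)}
σ[pid <= 9]: keep tuples satisfying pid <= 9 → {(4, white), (9, gold)}
Taking the difference: {(11, black), (15, blue), (29, black), (35, red), (36, grey), (39, grey)}
Taking the difference: {(11, black), (15, blue), (29, black), (35, red), (36, grey), (39, grey)}

{(11, black), (15, blue), (29, black), (35, red), (36, grey), (39, grey)}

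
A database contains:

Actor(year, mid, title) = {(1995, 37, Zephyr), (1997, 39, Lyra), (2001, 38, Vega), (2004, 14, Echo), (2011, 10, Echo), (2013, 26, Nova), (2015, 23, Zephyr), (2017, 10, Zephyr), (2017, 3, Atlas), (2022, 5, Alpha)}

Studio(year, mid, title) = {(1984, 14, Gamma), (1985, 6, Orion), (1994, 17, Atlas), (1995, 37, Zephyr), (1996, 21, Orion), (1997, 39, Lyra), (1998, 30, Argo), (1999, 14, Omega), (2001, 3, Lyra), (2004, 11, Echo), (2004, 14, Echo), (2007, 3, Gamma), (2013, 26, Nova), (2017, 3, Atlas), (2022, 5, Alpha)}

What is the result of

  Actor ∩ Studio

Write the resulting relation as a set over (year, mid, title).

{(1995, 37, Zephyr), (1997, 39, Lyra), (2004, 14, Echo), (2013, 26, Nova), (2017, 3, Atlas), (2022, 5, Alpha)}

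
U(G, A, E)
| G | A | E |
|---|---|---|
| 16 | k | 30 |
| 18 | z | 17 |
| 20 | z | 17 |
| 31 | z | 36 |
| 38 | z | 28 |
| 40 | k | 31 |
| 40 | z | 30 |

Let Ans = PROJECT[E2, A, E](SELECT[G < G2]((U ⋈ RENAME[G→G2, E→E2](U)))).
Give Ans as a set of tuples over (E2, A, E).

ρ[G→G2, E→E2]: schema becomes (G2, A, E2); tuples unchanged.
Natural join on A: {(16, k, 30, 16, 30), (16, k, 30, 40, 31), (18, z, 17, 18, 17), (18, z, 17, 20, 17), (18, z, 17, 31, 36), (18, z, 17, 38, 28), (18, z, 17, 40, 30), (20, z, 17, 18, 17), (20, z, 17, 20, 17), (20, z, 17, 31, 36), (20, z, 17, 38, 28), (20, z, 17, 40, 30), (31, z, 36, 18, 17), (31, z, 36, 20, 17), (31, z, 36, 31, 36), (31, z, 36, 38, 28), (31, z, 36, 40, 30), (38, z, 28, 18, 17), (38, z, 28, 20, 17), (38, z, 28, 31, 36), (38, z, 28, 38, 28), (38, z, 28, 40, 30), (40, k, 31, 16, 30), (40, k, 31, 40, 31), (40, z, 30, 18, 17), (40, z, 30, 20, 17), (40, z, 30, 31, 36), (40, z, 30, 38, 28), (40, z, 30, 40, 30)}
σ[G < G2]: keep tuples satisfying G < G2 → {(16, k, 30, 40, 31), (18, z, 17, 20, 17), (18, z, 17, 31, 36), (18, z, 17, 38, 28), (18, z, 17, 40, 30), (20, z, 17, 31, 36), (20, z, 17, 38, 28), (20, z, 17, 40, 30), (31, z, 36, 38, 28), (31, z, 36, 40, 30), (38, z, 28, 40, 30)}
π[E2, A, E]: project onto (E2, A, E) (3 duplicate(s) eliminated) → {(17, z, 17), (28, z, 17), (28, z, 36), (30, z, 17), (30, z, 28), (30, z, 36), (31, k, 30), (36, z, 17)}

{(17, z, 17), (28, z, 17), (28, z, 36), (30, z, 17), (30, z, 28), (30, z, 36), (31, k, 30), (36, z, 17)}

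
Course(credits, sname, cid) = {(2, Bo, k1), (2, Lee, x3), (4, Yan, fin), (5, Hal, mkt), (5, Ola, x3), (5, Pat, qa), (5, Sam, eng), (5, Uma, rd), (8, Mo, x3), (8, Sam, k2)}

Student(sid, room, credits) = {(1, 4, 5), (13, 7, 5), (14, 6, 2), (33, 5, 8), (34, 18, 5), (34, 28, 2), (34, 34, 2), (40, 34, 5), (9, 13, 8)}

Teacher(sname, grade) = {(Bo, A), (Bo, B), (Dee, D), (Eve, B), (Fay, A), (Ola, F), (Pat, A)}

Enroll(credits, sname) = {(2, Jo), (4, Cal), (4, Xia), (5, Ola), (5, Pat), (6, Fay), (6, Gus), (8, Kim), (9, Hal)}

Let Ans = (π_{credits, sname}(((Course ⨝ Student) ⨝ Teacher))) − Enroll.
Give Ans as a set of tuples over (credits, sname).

{(2, Bo)}

Natural join on credits: {(2, Bo, k1, 14, 6), (2, Bo, k1, 34, 28), (2, Bo, k1, 34, 34), (2, Lee, x3, 14, 6), (2, Lee, x3, 34, 28), (2, Lee, x3, 34, 34), (5, Hal, mkt, 1, 4), (5, Hal, mkt, 13, 7), (5, Hal, mkt, 34, 18), (5, Hal, mkt, 40, 34), (5, Ola, x3, 1, 4), (5, Ola, x3, 13, 7), (5, Ola, x3, 34, 18), (5, Ola, x3, 40, 34), (5, Pat, qa, 1, 4), (5, Pat, qa, 13, 7), (5, Pat, qa, 34, 18), (5, Pat, qa, 40, 34), (5, Sam, eng, 1, 4), (5, Sam, eng, 13, 7), (5, Sam, eng, 34, 18), (5, Sam, eng, 40, 34), (5, Uma, rd, 1, 4), (5, Uma, rd, 13, 7), (5, Uma, rd, 34, 18), (5, Uma, rd, 40, 34), (8, Mo, x3, 33, 5), (8, Mo, x3, 9, 13), (8, Sam, k2, 33, 5), (8, Sam, k2, 9, 13)}
Natural join on sname: {(2, Bo, k1, 14, 6, A), (2, Bo, k1, 14, 6, B), (2, Bo, k1, 34, 28, A), (2, Bo, k1, 34, 28, B), (2, Bo, k1, 34, 34, A), (2, Bo, k1, 34, 34, B), (5, Ola, x3, 1, 4, F), (5, Ola, x3, 13, 7, F), (5, Ola, x3, 34, 18, F), (5, Ola, x3, 40, 34, F), (5, Pat, qa, 1, 4, A), (5, Pat, qa, 13, 7, A), (5, Pat, qa, 34, 18, A), (5, Pat, qa, 40, 34, A)}
Keep only column(s) credits, sname (11 duplicate(s) eliminated): {(2, Bo), (5, Ola), (5, Pat)}
Taking the difference: {(2, Bo)}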